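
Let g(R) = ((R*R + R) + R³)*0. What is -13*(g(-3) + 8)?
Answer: -104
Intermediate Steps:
g(R) = 0 (g(R) = ((R² + R) + R³)*0 = ((R + R²) + R³)*0 = (R + R² + R³)*0 = 0)
-13*(g(-3) + 8) = -13*(0 + 8) = -13*8 = -104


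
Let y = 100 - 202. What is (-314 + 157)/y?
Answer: 157/102 ≈ 1.5392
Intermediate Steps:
y = -102
(-314 + 157)/y = (-314 + 157)/(-102) = -157*(-1/102) = 157/102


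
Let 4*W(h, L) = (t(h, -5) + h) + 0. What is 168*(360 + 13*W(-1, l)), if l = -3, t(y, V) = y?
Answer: 59388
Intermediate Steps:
W(h, L) = h/2 (W(h, L) = ((h + h) + 0)/4 = (2*h + 0)/4 = (2*h)/4 = h/2)
168*(360 + 13*W(-1, l)) = 168*(360 + 13*((½)*(-1))) = 168*(360 + 13*(-½)) = 168*(360 - 13/2) = 168*(707/2) = 59388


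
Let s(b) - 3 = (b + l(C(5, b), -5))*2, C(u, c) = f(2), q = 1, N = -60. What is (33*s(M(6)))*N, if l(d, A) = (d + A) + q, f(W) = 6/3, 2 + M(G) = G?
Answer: -13860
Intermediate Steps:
M(G) = -2 + G
f(W) = 2 (f(W) = 6*(1/3) = 2)
C(u, c) = 2
l(d, A) = 1 + A + d (l(d, A) = (d + A) + 1 = (A + d) + 1 = 1 + A + d)
s(b) = -1 + 2*b (s(b) = 3 + (b + (1 - 5 + 2))*2 = 3 + (b - 2)*2 = 3 + (-2 + b)*2 = 3 + (-4 + 2*b) = -1 + 2*b)
(33*s(M(6)))*N = (33*(-1 + 2*(-2 + 6)))*(-60) = (33*(-1 + 2*4))*(-60) = (33*(-1 + 8))*(-60) = (33*7)*(-60) = 231*(-60) = -13860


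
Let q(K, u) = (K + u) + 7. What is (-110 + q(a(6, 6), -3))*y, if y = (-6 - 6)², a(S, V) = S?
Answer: -14400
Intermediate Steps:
q(K, u) = 7 + K + u
y = 144 (y = (-12)² = 144)
(-110 + q(a(6, 6), -3))*y = (-110 + (7 + 6 - 3))*144 = (-110 + 10)*144 = -100*144 = -14400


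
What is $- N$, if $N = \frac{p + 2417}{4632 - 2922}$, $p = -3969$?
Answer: $\frac{776}{855} \approx 0.9076$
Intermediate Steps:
$N = - \frac{776}{855}$ ($N = \frac{-3969 + 2417}{4632 - 2922} = - \frac{1552}{1710} = \left(-1552\right) \frac{1}{1710} = - \frac{776}{855} \approx -0.9076$)
$- N = \left(-1\right) \left(- \frac{776}{855}\right) = \frac{776}{855}$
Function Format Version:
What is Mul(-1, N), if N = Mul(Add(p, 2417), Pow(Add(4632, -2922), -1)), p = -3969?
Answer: Rational(776, 855) ≈ 0.90760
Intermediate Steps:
N = Rational(-776, 855) (N = Mul(Add(-3969, 2417), Pow(Add(4632, -2922), -1)) = Mul(-1552, Pow(1710, -1)) = Mul(-1552, Rational(1, 1710)) = Rational(-776, 855) ≈ -0.90760)
Mul(-1, N) = Mul(-1, Rational(-776, 855)) = Rational(776, 855)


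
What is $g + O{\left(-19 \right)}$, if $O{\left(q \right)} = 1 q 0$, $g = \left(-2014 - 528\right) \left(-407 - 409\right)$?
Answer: $2074272$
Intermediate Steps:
$g = 2074272$ ($g = \left(-2542\right) \left(-816\right) = 2074272$)
$O{\left(q \right)} = 0$ ($O{\left(q \right)} = q 0 = 0$)
$g + O{\left(-19 \right)} = 2074272 + 0 = 2074272$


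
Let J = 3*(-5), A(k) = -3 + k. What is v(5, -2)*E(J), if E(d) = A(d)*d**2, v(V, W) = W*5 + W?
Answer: 48600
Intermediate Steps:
v(V, W) = 6*W (v(V, W) = 5*W + W = 6*W)
J = -15
E(d) = d**2*(-3 + d) (E(d) = (-3 + d)*d**2 = d**2*(-3 + d))
v(5, -2)*E(J) = (6*(-2))*((-15)**2*(-3 - 15)) = -2700*(-18) = -12*(-4050) = 48600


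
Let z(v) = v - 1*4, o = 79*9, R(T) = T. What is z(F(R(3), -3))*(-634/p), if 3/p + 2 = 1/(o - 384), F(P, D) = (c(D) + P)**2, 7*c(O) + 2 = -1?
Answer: 52992256/48069 ≈ 1102.4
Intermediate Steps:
c(O) = -3/7 (c(O) = -2/7 + (1/7)*(-1) = -2/7 - 1/7 = -3/7)
o = 711
F(P, D) = (-3/7 + P)**2
p = -981/653 (p = 3/(-2 + 1/(711 - 384)) = 3/(-2 + 1/327) = 3/(-653/327) = 3*(-327/653) = -981/653 ≈ -1.5023)
z(v) = -4 + v (z(v) = v - 4 = -4 + v)
z(F(R(3), -3))*(-634/p) = (-4 + (-3 + 7*3)**2/49)*(-634/(-981/653)) = (-4 + (-3 + 21)**2/49)*(-634*(-653/981)) = (-4 + (1/49)*18**2)*(414002/981) = (-4 + (1/49)*324)*(414002/981) = (-4 + 324/49)*(414002/981) = (128/49)*(414002/981) = 52992256/48069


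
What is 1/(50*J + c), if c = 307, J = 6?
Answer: 1/607 ≈ 0.0016474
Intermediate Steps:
1/(50*J + c) = 1/(50*6 + 307) = 1/(300 + 307) = 1/607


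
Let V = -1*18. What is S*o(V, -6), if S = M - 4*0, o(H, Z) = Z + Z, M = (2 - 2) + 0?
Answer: 0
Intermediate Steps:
V = -18
M = 0 (M = 0 + 0 = 0)
o(H, Z) = 2*Z
S = 0 (S = 0 - 4*0 = 0 + 0 = 0)
S*o(V, -6) = 0*(2*(-6)) = 0*(-12) = 0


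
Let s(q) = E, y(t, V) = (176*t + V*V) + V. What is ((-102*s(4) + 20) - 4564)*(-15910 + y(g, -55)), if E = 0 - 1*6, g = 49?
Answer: 16970512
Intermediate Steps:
y(t, V) = V + V² + 176*t (y(t, V) = (176*t + V²) + V = (V² + 176*t) + V = V + V² + 176*t)
E = -6 (E = 0 - 6 = -6)
s(q) = -6
((-102*s(4) + 20) - 4564)*(-15910 + y(g, -55)) = ((-102*(-6) + 20) - 4564)*(-15910 + (-55 + (-55)² + 176*49)) = ((612 + 20) - 4564)*(-15910 + (-55 + 3025 + 8624)) = (632 - 4564)*(-15910 + 11594) = -3932*(-4316) = 16970512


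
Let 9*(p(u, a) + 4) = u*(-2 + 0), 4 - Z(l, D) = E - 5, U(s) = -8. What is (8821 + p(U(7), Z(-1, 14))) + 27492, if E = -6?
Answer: 326797/9 ≈ 36311.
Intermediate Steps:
Z(l, D) = 15 (Z(l, D) = 4 - (-6 - 5) = 4 - 1*(-11) = 4 + 11 = 15)
p(u, a) = -4 - 2*u/9 (p(u, a) = -4 + (u*(-2 + 0))/9 = -4 + (u*(-2))/9 = -4 + (-2*u)/9 = -4 - 2*u/9)
(8821 + p(U(7), Z(-1, 14))) + 27492 = (8821 + (-4 - 2/9*(-8))) + 27492 = (8821 + (-4 + 16/9)) + 27492 = (8821 - 20/9) + 27492 = 79369/9 + 27492 = 326797/9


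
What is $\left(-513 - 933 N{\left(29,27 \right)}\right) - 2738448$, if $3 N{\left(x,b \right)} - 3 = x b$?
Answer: $-2983407$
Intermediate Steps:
$N{\left(x,b \right)} = 1 + \frac{b x}{3}$ ($N{\left(x,b \right)} = 1 + \frac{x b}{3} = 1 + \frac{b x}{3}$)
$\left(-513 - 933 N{\left(29,27 \right)}\right) - 2738448 = \left(-513 - 933 \left(1 + \frac{1}{3} \cdot 27 \cdot 29\right)\right) - 2738448 = \left(-513 - 933 \left(1 + 261\right)\right) - 2738448 = \left(-513 - 244446\right) - 2738448 = -244959 - 2738448 = -2983407$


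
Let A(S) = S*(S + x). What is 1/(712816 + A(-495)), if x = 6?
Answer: 1/954871 ≈ 1.0473e-6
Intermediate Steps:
A(S) = S*(6 + S) (A(S) = S*(S + 6) = S*(6 + S))
1/(712816 + A(-495)) = 1/(712816 - 495*(6 - 495)) = 1/(712816 - 495*(-489)) = 1/(712816 + 242055) = 1/954871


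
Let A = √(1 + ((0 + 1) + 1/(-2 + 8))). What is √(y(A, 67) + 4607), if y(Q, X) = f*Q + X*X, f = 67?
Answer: √(327456 + 402*√78)/6 ≈ 95.889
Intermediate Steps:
A = √78/6 (A = √(1 + (1 + 1/6)) = √(1 + (1 + ⅙)) = √(1 + 7/6) = √(13/6) = √78/6 ≈ 1.4720)
y(Q, X) = X² + 67*Q (y(Q, X) = 67*Q + X*X = 67*Q + X² = X² + 67*Q)
√(y(A, 67) + 4607) = √((67² + 67*(√78/6)) + 4607) = √((4489 + 67*√78/6) + 4607) = √(9096 + 67*√78/6)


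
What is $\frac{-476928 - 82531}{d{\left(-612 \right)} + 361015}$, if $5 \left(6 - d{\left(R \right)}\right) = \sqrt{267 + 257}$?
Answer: $- \frac{5049411190975}{3258404060501} - \frac{5594590 \sqrt{131}}{3258404060501} \approx -1.5497$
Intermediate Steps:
$d{\left(R \right)} = 6 - \frac{2 \sqrt{131}}{5}$ ($d{\left(R \right)} = 6 - \frac{\sqrt{267 + 257}}{5} = 6 - \frac{\sqrt{524}}{5} = 6 - \frac{2 \sqrt{131}}{5}$)
$\frac{-476928 - 82531}{d{\left(-612 \right)} + 361015} = \frac{-476928 - 82531}{\left(6 - \frac{2 \sqrt{131}}{5}\right) + 361015} = - \frac{559459}{361021 - \frac{2 \sqrt{131}}{5}}$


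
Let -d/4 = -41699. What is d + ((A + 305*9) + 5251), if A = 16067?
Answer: 190859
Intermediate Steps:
d = 166796 (d = -4*(-41699) = 166796)
d + ((A + 305*9) + 5251) = 166796 + ((16067 + 305*9) + 5251) = 166796 + ((16067 + 2745) + 5251) = 166796 + (18812 + 5251) = 166796 + 24063 = 190859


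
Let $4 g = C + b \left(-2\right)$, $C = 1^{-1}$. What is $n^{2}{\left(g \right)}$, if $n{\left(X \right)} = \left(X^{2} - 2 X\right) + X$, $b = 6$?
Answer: $\frac{27225}{256} \approx 106.35$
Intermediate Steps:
$C = 1$
$g = - \frac{11}{4}$ ($g = \frac{1 + 6 \left(-2\right)}{4} = \frac{1 - 12}{4} = \frac{1}{4} \left(-11\right) = - \frac{11}{4} \approx -2.75$)
$n{\left(X \right)} = X^{2} - X$
$n^{2}{\left(g \right)} = \left(- \frac{11 \left(-1 - \frac{11}{4}\right)}{4}\right)^{2} = \left(\left(- \frac{11}{4}\right) \left(- \frac{15}{4}\right)\right)^{2} = \left(\frac{165}{16}\right)^{2} = \frac{27225}{256}$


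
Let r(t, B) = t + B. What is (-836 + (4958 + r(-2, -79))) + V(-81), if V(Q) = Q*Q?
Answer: 10602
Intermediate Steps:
V(Q) = Q²
r(t, B) = B + t
(-836 + (4958 + r(-2, -79))) + V(-81) = (-836 + (4958 + (-79 - 2))) + (-81)² = (-836 + (4958 - 81)) + 6561 = (-836 + 4877) + 6561 = 4041 + 6561 = 10602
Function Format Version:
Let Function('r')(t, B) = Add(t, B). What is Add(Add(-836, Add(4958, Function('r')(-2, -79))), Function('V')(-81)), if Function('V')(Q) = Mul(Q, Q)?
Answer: 10602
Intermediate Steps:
Function('V')(Q) = Pow(Q, 2)
Function('r')(t, B) = Add(B, t)
Add(Add(-836, Add(4958, Function('r')(-2, -79))), Function('V')(-81)) = Add(Add(-836, Add(4958, Add(-79, -2))), Pow(-81, 2)) = Add(Add(-836, Add(4958, -81)), 6561) = Add(Add(-836, 4877), 6561) = Add(4041, 6561) = 10602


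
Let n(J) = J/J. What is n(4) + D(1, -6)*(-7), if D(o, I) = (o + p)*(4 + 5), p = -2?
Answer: 64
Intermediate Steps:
n(J) = 1
D(o, I) = -18 + 9*o (D(o, I) = (o - 2)*(4 + 5) = (-2 + o)*9 = -18 + 9*o)
n(4) + D(1, -6)*(-7) = 1 + (-18 + 9*1)*(-7) = 1 + (-18 + 9)*(-7) = 1 - 9*(-7) = 1 + 63 = 64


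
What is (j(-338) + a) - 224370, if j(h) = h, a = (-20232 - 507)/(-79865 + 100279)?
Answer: -4587209851/20414 ≈ -2.2471e+5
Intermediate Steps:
a = -20739/20414 ≈ -1.0159
(j(-338) + a) - 224370 = (-338 - 20739/20414) - 224370 = -6920671/20414 - 224370 = -4587209851/20414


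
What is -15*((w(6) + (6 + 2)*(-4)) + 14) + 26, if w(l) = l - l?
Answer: 296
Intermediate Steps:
w(l) = 0
-15*((w(6) + (6 + 2)*(-4)) + 14) + 26 = -15*((0 + (6 + 2)*(-4)) + 14) + 26 = -15*((0 + 8*(-4)) + 14) + 26 = -15*((0 - 32) + 14) + 26 = -15*(-32 + 14) + 26 = -15*(-18) + 26 = 270 + 26 = 296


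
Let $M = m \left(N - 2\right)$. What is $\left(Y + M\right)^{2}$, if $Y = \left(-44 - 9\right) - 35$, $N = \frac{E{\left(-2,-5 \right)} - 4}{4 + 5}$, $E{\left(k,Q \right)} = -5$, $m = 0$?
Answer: $7744$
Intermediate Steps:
$N = -1$ ($N = \frac{-5 - 4}{4 + 5} = - \frac{9}{9} = \left(-9\right) \frac{1}{9} = -1$)
$Y = -88$ ($Y = -53 - 35 = -88$)
$M = 0$ ($M = 0 \left(-1 - 2\right) = 0 \left(-3\right) = 0$)
$\left(Y + M\right)^{2} = \left(-88 + 0\right)^{2} = \left(-88\right)^{2} = 7744$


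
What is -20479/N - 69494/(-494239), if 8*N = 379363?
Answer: -54608711526/187495989757 ≈ -0.29125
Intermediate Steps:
N = 379363/8 (N = (⅛)*379363 = 379363/8 ≈ 47420.)
-20479/N - 69494/(-494239) = -20479/379363/8 - 69494/(-494239) = -20479*8/379363 - 69494*(-1/494239) = -163832/379363 + 69494/494239 = -54608711526/187495989757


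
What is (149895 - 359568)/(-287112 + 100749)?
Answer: 23297/20707 ≈ 1.1251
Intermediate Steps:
(149895 - 359568)/(-287112 + 100749) = -209673/(-186363) = -209673*(-1/186363) = 23297/20707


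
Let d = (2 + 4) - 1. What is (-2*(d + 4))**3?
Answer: -5832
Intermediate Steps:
d = 5 (d = 6 - 1 = 5)
(-2*(d + 4))**3 = (-2*(5 + 4))**3 = (-2*9)**3 = (-18)**3 = -5832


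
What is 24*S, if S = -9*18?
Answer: -3888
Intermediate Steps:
S = -162
24*S = 24*(-162) = -3888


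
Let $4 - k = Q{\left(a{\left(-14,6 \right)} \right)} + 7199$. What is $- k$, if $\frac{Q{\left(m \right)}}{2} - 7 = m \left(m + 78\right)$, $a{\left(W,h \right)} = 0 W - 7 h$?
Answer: $4185$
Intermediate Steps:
$a{\left(W,h \right)} = - 7 h$ ($a{\left(W,h \right)} = 0 - 7 h = - 7 h$)
$Q{\left(m \right)} = 14 + 2 m \left(78 + m\right)$ ($Q{\left(m \right)} = 14 + 2 m \left(m + 78\right) = 14 + 2 m \left(78 + m\right)$)
$k = -4185$ ($k = 4 - \left(\left(14 + 2 \left(\left(-7\right) 6\right)^{2} + 156 \left(\left(-7\right) 6\right)\right) + 7199\right) = 4 - \left(\left(14 + 2 \left(-42\right)^{2} + 156 \left(-42\right)\right) + 7199\right) = 4 - \left(\left(14 + 2 \cdot 1764 - 6552\right) + 7199\right) = 4 - \left(\left(14 + 3528 - 6552\right) + 7199\right) = 4 - \left(-3010 + 7199\right) = 4 - 4189 = -4185$)
$- k = \left(-1\right) \left(-4185\right) = 4185$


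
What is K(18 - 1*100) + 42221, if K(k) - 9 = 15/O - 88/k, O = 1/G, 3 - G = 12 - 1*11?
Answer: 1732704/41 ≈ 42261.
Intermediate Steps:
G = 2 (G = 3 - (12 - 1*11) = 3 - (12 - 11) = 3 - 1*1 = 3 - 1 = 2)
O = ½ (O = 1/2 = ½ ≈ 0.50000)
K(k) = 39 - 88/k (K(k) = 9 + (15/(½) - 88/k) = 9 + (15*2 - 88/k) = 9 + (30 - 88/k) = 39 - 88/k)
K(18 - 1*100) + 42221 = (39 - 88/(18 - 1*100)) + 42221 = (39 - 88/(18 - 100)) + 42221 = (39 - 88/(-82)) + 42221 = (39 - 88*(-1/82)) + 42221 = (39 + 44/41) + 42221 = 1643/41 + 42221 = 1732704/41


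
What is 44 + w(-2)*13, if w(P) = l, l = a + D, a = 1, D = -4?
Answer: 5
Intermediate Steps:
l = -3 (l = 1 - 4 = -3)
w(P) = -3
44 + w(-2)*13 = 44 - 3*13 = 44 - 39 = 5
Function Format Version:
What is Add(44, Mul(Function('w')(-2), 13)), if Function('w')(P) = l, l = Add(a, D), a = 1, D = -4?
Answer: 5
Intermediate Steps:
l = -3 (l = Add(1, -4) = -3)
Function('w')(P) = -3
Add(44, Mul(Function('w')(-2), 13)) = Add(44, Mul(-3, 13)) = Add(44, -39) = 5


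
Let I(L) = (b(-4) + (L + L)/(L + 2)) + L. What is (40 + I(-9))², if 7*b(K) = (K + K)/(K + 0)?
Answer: 56169/49 ≈ 1146.3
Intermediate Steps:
b(K) = 2/7 (b(K) = ((K + K)/(K + 0))/7 = ((2*K)/K)/7 = (⅐)*2 = 2/7)
I(L) = 2/7 + L + 2*L/(2 + L) (I(L) = (2/7 + (L + L)/(L + 2)) + L = (2/7 + (2*L)/(2 + L)) + L = (2/7 + 2*L/(2 + L)) + L = 2/7 + L + 2*L/(2 + L))
(40 + I(-9))² = (40 + (4 + 7*(-9)² + 30*(-9))/(7*(2 - 9)))² = (40 + (⅐)*(4 + 7*81 - 270)/(-7))² = (40 + (⅐)*(-⅐)*(4 + 567 - 270))² = (40 + (⅐)*(-⅐)*301)² = (40 - 43/7)² = (237/7)² = 56169/49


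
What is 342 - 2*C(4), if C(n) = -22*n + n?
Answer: 510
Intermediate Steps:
C(n) = -21*n
342 - 2*C(4) = 342 - (-42)*4 = 342 - 2*(-84) = 342 + 168 = 510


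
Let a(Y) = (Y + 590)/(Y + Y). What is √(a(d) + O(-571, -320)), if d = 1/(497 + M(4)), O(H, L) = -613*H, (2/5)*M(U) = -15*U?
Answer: √1809554/2 ≈ 672.60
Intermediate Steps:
M(U) = -75*U/2 (M(U) = 5*(-15*U)/2 = -75*U/2)
d = 1/347 (d = 1/(497 - 75/2*4) = 1/(497 - 150) = 1/347 ≈ 0.0028818)
a(Y) = (590 + Y)/(2*Y) (a(Y) = (590 + Y)/((2*Y)) = (590 + Y)*(1/(2*Y)) = (590 + Y)/(2*Y))
√(a(d) + O(-571, -320)) = √((590 + 1/347)/(2*(1/347)) - 613*(-571)) = √((½)*347*(204731/347) + 350023) = √(204731/2 + 350023) = √(904777/2) = √1809554/2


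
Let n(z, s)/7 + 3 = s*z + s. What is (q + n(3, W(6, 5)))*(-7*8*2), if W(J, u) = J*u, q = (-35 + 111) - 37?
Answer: -96096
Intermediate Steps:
q = 39 (q = 76 - 37 = 39)
n(z, s) = -21 + 7*s + 7*s*z (n(z, s) = -21 + 7*(s*z + s) = -21 + 7*(s + s*z) = -21 + (7*s + 7*s*z) = -21 + 7*s + 7*s*z)
(q + n(3, W(6, 5)))*(-7*8*2) = (39 + (-21 + 7*(6*5) + 7*(6*5)*3))*(-7*8*2) = (39 + (-21 + 7*30 + 7*30*3))*(-56*2) = (39 + (-21 + 210 + 630))*(-112) = (39 + 819)*(-112) = 858*(-112) = -96096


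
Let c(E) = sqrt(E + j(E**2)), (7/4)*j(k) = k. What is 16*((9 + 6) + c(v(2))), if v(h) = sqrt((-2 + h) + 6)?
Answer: 240 + 16*sqrt(168 + 49*sqrt(6))/7 ≈ 278.79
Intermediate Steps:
v(h) = sqrt(4 + h)
j(k) = 4*k/7
c(E) = sqrt(E + 4*E**2/7)
16*((9 + 6) + c(v(2))) = 16*((9 + 6) + sqrt(7)*sqrt(sqrt(4 + 2)*(7 + 4*sqrt(4 + 2)))/7) = 16*(15 + sqrt(7)*sqrt(sqrt(6)*(7 + 4*sqrt(6)))/7) = 16*(15 + sqrt(7)*(6**(1/4)*sqrt(7 + 4*sqrt(6)))/7) = 16*(15 + 6**(1/4)*sqrt(7)*sqrt(7 + 4*sqrt(6))/7) = 240 + 16*6**(1/4)*sqrt(7)*sqrt(7 + 4*sqrt(6))/7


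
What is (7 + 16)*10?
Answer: 230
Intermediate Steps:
(7 + 16)*10 = 23*10 = 230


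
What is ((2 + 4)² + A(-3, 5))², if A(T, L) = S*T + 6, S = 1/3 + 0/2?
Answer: 1681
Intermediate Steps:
S = ⅓ (S = 1*(⅓) + 0*(½) = ⅓ + 0 = ⅓ ≈ 0.33333)
A(T, L) = 6 + T/3 (A(T, L) = T/3 + 6 = 6 + T/3)
((2 + 4)² + A(-3, 5))² = ((2 + 4)² + (6 + (⅓)*(-3)))² = (6² + (6 - 1))² = (36 + 5)² = 41² = 1681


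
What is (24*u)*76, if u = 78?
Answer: 142272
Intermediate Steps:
(24*u)*76 = (24*78)*76 = 1872*76 = 142272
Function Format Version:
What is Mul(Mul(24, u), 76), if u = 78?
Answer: 142272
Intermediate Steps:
Mul(Mul(24, u), 76) = Mul(Mul(24, 78), 76) = Mul(1872, 76) = 142272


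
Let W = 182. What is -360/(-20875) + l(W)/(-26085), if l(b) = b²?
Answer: -27282916/21780975 ≈ -1.2526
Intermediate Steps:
-360/(-20875) + l(W)/(-26085) = -360/(-20875) + 182²/(-26085) = -360*(-1/20875) + 33124*(-1/26085) = 72/4175 - 33124/26085 = -27282916/21780975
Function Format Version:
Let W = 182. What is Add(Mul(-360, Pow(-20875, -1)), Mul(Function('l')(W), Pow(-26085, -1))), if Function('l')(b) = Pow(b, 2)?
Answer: Rational(-27282916, 21780975) ≈ -1.2526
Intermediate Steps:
Add(Mul(-360, Pow(-20875, -1)), Mul(Function('l')(W), Pow(-26085, -1))) = Add(Mul(-360, Pow(-20875, -1)), Mul(Pow(182, 2), Pow(-26085, -1))) = Add(Mul(-360, Rational(-1, 20875)), Mul(33124, Rational(-1, 26085))) = Add(Rational(72, 4175), Rational(-33124, 26085)) = Rational(-27282916, 21780975)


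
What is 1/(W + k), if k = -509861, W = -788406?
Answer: -1/1298267 ≈ -7.7026e-7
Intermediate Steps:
1/(W + k) = 1/(-788406 - 509861) = 1/(-1298267) = -1/1298267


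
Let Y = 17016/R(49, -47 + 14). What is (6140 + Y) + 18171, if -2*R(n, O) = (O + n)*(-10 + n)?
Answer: 315334/13 ≈ 24256.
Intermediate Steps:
R(n, O) = -(-10 + n)*(O + n)/2 (R(n, O) = -(O + n)*(-10 + n)/2 = -(-10 + n)*(O + n)/2)
Y = -709/13 (Y = 17016/(5*(-47 + 14) + 5*49 - 1/2*49**2 - 1/2*(-47 + 14)*49) = 17016/(5*(-33) + 245 - 1/2*2401 - 1/2*(-33)*49) = 17016/(-165 + 245 - 2401/2 + 1617/2) = 17016/(-312) = 17016*(-1/312) = -709/13 ≈ -54.538)
(6140 + Y) + 18171 = (6140 - 709/13) + 18171 = 79111/13 + 18171 = 315334/13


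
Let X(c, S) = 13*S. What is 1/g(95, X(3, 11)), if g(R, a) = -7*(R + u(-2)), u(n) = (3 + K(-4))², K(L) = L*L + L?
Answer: -1/2240 ≈ -0.00044643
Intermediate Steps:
K(L) = L + L² (K(L) = L² + L = L + L²)
u(n) = 225 (u(n) = (3 - 4*(1 - 4))² = (3 - 4*(-3))² = (3 + 12)² = 15² = 225)
g(R, a) = -1575 - 7*R (g(R, a) = -7*(R + 225) = -7*(225 + R) = -1575 - 7*R)
1/g(95, X(3, 11)) = 1/(-1575 - 7*95) = 1/(-1575 - 665) = 1/(-2240) = -1/2240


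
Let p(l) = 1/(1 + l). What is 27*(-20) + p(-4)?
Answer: -1621/3 ≈ -540.33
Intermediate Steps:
27*(-20) + p(-4) = 27*(-20) + 1/(1 - 4) = -540 + 1/(-3) = -540 - ⅓ = -1621/3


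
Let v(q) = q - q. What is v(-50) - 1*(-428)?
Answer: 428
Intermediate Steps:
v(q) = 0
v(-50) - 1*(-428) = 0 - 1*(-428) = 0 + 428 = 428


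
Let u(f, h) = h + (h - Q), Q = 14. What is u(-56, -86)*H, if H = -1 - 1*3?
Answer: 744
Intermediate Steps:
u(f, h) = -14 + 2*h (u(f, h) = h + (h - 1*14) = h + (h - 14) = h + (-14 + h) = -14 + 2*h)
H = -4 (H = -1 - 3 = -4)
u(-56, -86)*H = (-14 + 2*(-86))*(-4) = (-14 - 172)*(-4) = -186*(-4) = 744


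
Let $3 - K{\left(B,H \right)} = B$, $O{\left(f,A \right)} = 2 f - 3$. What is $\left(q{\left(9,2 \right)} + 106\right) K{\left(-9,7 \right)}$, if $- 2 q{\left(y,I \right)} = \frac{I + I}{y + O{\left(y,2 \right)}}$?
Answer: $1271$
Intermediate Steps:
$O{\left(f,A \right)} = -3 + 2 f$
$K{\left(B,H \right)} = 3 - B$
$q{\left(y,I \right)} = - \frac{I}{-3 + 3 y}$ ($q{\left(y,I \right)} = - \frac{\left(I + I\right) \frac{1}{y + \left(-3 + 2 y\right)}}{2} = - \frac{2 I \frac{1}{-3 + 3 y}}{2} = - \frac{I}{-3 + 3 y}$)
$\left(q{\left(9,2 \right)} + 106\right) K{\left(-9,7 \right)} = \left(\left(-1\right) 2 \frac{1}{-3 + 3 \cdot 9} + 106\right) \left(3 - -9\right) = \left(\left(-1\right) 2 \frac{1}{-3 + 27} + 106\right) \left(3 + 9\right) = \left(\left(-1\right) 2 \cdot \frac{1}{24} + 106\right) 12 = \left(- \frac{1}{12} + 106\right) 12 = \frac{1271}{12} \cdot 12 = 1271$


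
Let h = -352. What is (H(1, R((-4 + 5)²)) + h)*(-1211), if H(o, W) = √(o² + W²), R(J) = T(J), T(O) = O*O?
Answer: 426272 - 1211*√2 ≈ 4.2456e+5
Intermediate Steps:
T(O) = O²
R(J) = J²
H(o, W) = √(W² + o²)
(H(1, R((-4 + 5)²)) + h)*(-1211) = (√((((-4 + 5)²)²)² + 1²) - 352)*(-1211) = (√(((1²)²)² + 1) - 352)*(-1211) = (√((1²)² + 1) - 352)*(-1211) = (√(1² + 1) - 352)*(-1211) = (√(1 + 1) - 352)*(-1211) = (√2 - 352)*(-1211) = (-352 + √2)*(-1211) = 426272 - 1211*√2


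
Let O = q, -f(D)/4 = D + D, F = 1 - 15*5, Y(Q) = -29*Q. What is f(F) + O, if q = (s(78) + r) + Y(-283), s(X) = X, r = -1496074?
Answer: -1487197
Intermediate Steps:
q = -1487789 (q = (78 - 1496074) - 29*(-283) = -1495996 + 8207 = -1487789)
F = -74 (F = 1 - 75 = -74)
f(D) = -8*D (f(D) = -4*(D + D) = -8*D)
O = -1487789
f(F) + O = -8*(-74) - 1487789 = 592 - 1487789 = -1487197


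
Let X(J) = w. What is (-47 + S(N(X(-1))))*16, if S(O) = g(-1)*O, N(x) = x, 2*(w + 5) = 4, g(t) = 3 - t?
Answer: -944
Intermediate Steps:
w = -3 (w = -5 + (½)*4 = -5 + 2 = -3)
X(J) = -3
S(O) = 4*O (S(O) = (3 - 1*(-1))*O = (3 + 1)*O = 4*O)
(-47 + S(N(X(-1))))*16 = (-47 + 4*(-3))*16 = (-47 - 12)*16 = -59*16 = -944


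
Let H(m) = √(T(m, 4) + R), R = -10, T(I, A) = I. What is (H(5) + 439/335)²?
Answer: -368404/112225 + 878*I*√5/335 ≈ -3.2827 + 5.8605*I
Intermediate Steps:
H(m) = √(-10 + m) (H(m) = √(m - 10) = √(-10 + m))
(H(5) + 439/335)² = (√(-10 + 5) + 439/335)² = (√(-5) + 439*(1/335))² = (I*√5 + 439/335)² = (439/335 + I*√5)²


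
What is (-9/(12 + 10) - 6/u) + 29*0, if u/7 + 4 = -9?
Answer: -687/2002 ≈ -0.34316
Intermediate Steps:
u = -91 (u = -28 + 7*(-9) = -28 - 63 = -91)
(-9/(12 + 10) - 6/u) + 29*0 = (-9/(12 + 10) - 6/(-91)) + 29*0 = (-9/22 - 6*(-1/91)) + 0 = (-9*1/22 + 6/91) + 0 = (-9/22 + 6/91) + 0 = -687/2002 + 0 = -687/2002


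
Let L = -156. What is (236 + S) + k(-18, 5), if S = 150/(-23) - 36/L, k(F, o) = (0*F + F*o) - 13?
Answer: 37886/299 ≈ 126.71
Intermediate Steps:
k(F, o) = -13 + F*o (k(F, o) = (0 + F*o) - 13 = F*o - 13 = -13 + F*o)
S = -1881/299 (S = 150/(-23) - 36/(-156) = 150*(-1/23) - 36*(-1/156) = -150/23 + 3/13 = -1881/299 ≈ -6.2910)
(236 + S) + k(-18, 5) = (236 - 1881/299) + (-13 - 18*5) = 68683/299 + (-13 - 90) = 68683/299 - 103 = 37886/299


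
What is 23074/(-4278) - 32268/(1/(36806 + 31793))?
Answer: -4734788877485/2139 ≈ -2.2136e+9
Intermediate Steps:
23074/(-4278) - 32268/(1/(36806 + 31793)) = 23074*(-1/4278) - 32268/(1/68599) = -11537/2139 - 32268/1/68599 = -11537/2139 - 32268*68599 = -11537/2139 - 2213552532 = -4734788877485/2139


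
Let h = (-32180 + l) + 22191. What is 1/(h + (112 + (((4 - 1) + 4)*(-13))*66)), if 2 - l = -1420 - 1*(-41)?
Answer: -1/14502 ≈ -6.8956e-5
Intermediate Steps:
l = 1381 (l = 2 - (-1420 - 1*(-41)) = 2 - (-1420 + 41) = 2 - 1*(-1379) = 2 + 1379 = 1381)
h = -8608 (h = (-32180 + 1381) + 22191 = -30799 + 22191 = -8608)
1/(h + (112 + (((4 - 1) + 4)*(-13))*66)) = 1/(-8608 + (112 + (((4 - 1) + 4)*(-13))*66)) = 1/(-8608 + (112 + ((3 + 4)*(-13))*66)) = 1/(-8608 + (112 + (7*(-13))*66)) = 1/(-8608 + (112 - 91*66)) = 1/(-8608 + (112 - 6006)) = 1/(-8608 - 5894) = 1/(-14502) = -1/14502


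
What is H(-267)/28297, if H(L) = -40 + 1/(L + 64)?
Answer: -8121/5744291 ≈ -0.0014138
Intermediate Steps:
H(L) = -40 + 1/(64 + L)
H(-267)/28297 = ((-2559 - 40*(-267))/(64 - 267))/28297 = ((-2559 + 10680)/(-203))*(1/28297) = -1/203*8121*(1/28297) = -8121/203*1/28297 = -8121/5744291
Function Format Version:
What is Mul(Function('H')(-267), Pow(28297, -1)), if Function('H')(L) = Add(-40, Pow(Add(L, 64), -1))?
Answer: Rational(-8121, 5744291) ≈ -0.0014138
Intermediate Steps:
Function('H')(L) = Add(-40, Pow(Add(64, L), -1))
Mul(Function('H')(-267), Pow(28297, -1)) = Mul(Mul(Pow(Add(64, -267), -1), Add(-2559, Mul(-40, -267))), Pow(28297, -1)) = Mul(Mul(Pow(-203, -1), Add(-2559, 10680)), Rational(1, 28297)) = Mul(Mul(Rational(-1, 203), 8121), Rational(1, 28297)) = Mul(Rational(-8121, 203), Rational(1, 28297)) = Rational(-8121, 5744291)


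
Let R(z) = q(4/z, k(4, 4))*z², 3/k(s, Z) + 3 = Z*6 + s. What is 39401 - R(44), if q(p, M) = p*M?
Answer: 984497/25 ≈ 39380.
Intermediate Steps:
k(s, Z) = 3/(-3 + s + 6*Z) (k(s, Z) = 3/(-3 + (Z*6 + s)) = 3/(-3 + (6*Z + s)) = 3/(-3 + (s + 6*Z)) = 3/(-3 + s + 6*Z))
q(p, M) = M*p
R(z) = 12*z/25 (R(z) = ((3/(-3 + 4 + 6*4))*(4/z))*z² = ((3/(-3 + 4 + 24))*(4/z))*z² = ((3/25)*(4/z))*z² = ((3*(1/25))*(4/z))*z² = (3*(4/z)/25)*z² = (12/(25*z))*z² = 12*z/25)
39401 - R(44) = 39401 - 12*44/25 = 39401 - 1*528/25 = 39401 - 528/25 = 984497/25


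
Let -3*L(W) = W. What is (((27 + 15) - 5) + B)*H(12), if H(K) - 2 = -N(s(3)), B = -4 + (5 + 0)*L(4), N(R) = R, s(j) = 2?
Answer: 0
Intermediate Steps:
L(W) = -W/3
B = -32/3 (B = -4 + (5 + 0)*(-1/3*4) = -4 + 5*(-4/3) = -4 - 20/3 = -32/3 ≈ -10.667)
H(K) = 0 (H(K) = 2 - 1*2 = 2 - 2 = 0)
(((27 + 15) - 5) + B)*H(12) = (((27 + 15) - 5) - 32/3)*0 = ((42 - 5) - 32/3)*0 = (37 - 32/3)*0 = (79/3)*0 = 0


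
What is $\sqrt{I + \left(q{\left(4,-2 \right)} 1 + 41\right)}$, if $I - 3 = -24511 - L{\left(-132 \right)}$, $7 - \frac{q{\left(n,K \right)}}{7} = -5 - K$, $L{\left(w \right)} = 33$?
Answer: $i \sqrt{24430} \approx 156.3 i$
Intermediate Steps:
$q{\left(n,K \right)} = 84 + 7 K$ ($q{\left(n,K \right)} = 49 - 7 \left(-5 - K\right) = 49 + \left(35 + 7 K\right) = 84 + 7 K$)
$I = -24541$ ($I = 3 - 24544 = -24541$)
$\sqrt{I + \left(q{\left(4,-2 \right)} 1 + 41\right)} = \sqrt{-24541 + \left(\left(84 + 7 \left(-2\right)\right) 1 + 41\right)} = \sqrt{-24541 + \left(\left(84 - 14\right) 1 + 41\right)} = \sqrt{-24541 + \left(70 \cdot 1 + 41\right)} = \sqrt{-24541 + \left(70 + 41\right)} = \sqrt{-24541 + 111} = \sqrt{-24430} = i \sqrt{24430}$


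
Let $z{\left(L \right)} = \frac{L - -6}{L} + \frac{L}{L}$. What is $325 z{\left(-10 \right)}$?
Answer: $455$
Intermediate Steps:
$z{\left(L \right)} = 1 + \frac{6 + L}{L}$ ($z{\left(L \right)} = \frac{L + 6}{L} + 1 = \frac{6 + L}{L} + 1 = 1 + \frac{6 + L}{L}$)
$325 z{\left(-10 \right)} = 325 \left(2 + \frac{6}{-10}\right) = 325 \left(2 + 6 \left(- \frac{1}{10}\right)\right) = 325 \left(2 - \frac{3}{5}\right) = 325 \cdot \frac{7}{5} = 455$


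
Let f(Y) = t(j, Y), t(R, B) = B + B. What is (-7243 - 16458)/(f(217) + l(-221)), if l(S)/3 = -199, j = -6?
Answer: 23701/163 ≈ 145.40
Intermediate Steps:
t(R, B) = 2*B
l(S) = -597 (l(S) = 3*(-199) = -597)
f(Y) = 2*Y
(-7243 - 16458)/(f(217) + l(-221)) = (-7243 - 16458)/(2*217 - 597) = -23701/(434 - 597) = -23701/(-163) = -23701*(-1/163) = 23701/163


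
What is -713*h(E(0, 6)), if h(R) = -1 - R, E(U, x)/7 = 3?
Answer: 15686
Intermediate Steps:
E(U, x) = 21 (E(U, x) = 7*3 = 21)
-713*h(E(0, 6)) = -713*(-1 - 1*21) = -713*(-1 - 21) = -713*(-22) = 15686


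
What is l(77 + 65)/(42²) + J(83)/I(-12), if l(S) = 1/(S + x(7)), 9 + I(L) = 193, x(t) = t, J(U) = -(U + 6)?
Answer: -5848055/12090456 ≈ -0.48369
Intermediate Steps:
J(U) = -6 - U (J(U) = -(6 + U) = -6 - U)
I(L) = 184 (I(L) = -9 + 193 = 184)
l(S) = 1/(7 + S) (l(S) = 1/(S + 7) = 1/(7 + S))
l(77 + 65)/(42²) + J(83)/I(-12) = 1/((7 + (77 + 65))*(42²)) + (-6 - 1*83)/184 = 1/((7 + 142)*1764) + (-6 - 83)*(1/184) = (1/1764)/149 - 89*1/184 = (1/149)*(1/1764) - 89/184 = 1/262836 - 89/184 = -5848055/12090456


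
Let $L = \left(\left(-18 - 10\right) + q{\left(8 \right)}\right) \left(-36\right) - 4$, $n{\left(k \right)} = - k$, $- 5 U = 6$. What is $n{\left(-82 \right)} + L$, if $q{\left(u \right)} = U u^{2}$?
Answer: $\frac{19254}{5} \approx 3850.8$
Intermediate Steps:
$U = - \frac{6}{5}$ ($U = \left(- \frac{1}{5}\right) 6 = - \frac{6}{5} \approx -1.2$)
$q{\left(u \right)} = - \frac{6 u^{2}}{5}$
$L = \frac{18844}{5}$ ($L = \left(\left(-18 - 10\right) - \frac{6 \cdot 8^{2}}{5}\right) \left(-36\right) - 4 = \left(-28 - \frac{384}{5}\right) \left(-36\right) + \left(-35 + 31\right) = \left(-28 - \frac{384}{5}\right) \left(-36\right) - 4 = \left(- \frac{524}{5}\right) \left(-36\right) - 4 = \frac{18864}{5} - 4 = \frac{18844}{5} \approx 3768.8$)
$n{\left(-82 \right)} + L = \left(-1\right) \left(-82\right) + \frac{18844}{5} = 82 + \frac{18844}{5} = \frac{19254}{5}$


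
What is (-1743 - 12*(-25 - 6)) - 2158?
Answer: -3529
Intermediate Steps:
(-1743 - 12*(-25 - 6)) - 2158 = (-1743 - 12*(-31)) - 2158 = (-1743 + 372) - 2158 = -1371 - 2158 = -3529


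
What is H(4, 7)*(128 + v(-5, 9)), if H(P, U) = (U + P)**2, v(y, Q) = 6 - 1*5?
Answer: 15609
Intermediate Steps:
v(y, Q) = 1 (v(y, Q) = 6 - 5 = 1)
H(P, U) = (P + U)**2
H(4, 7)*(128 + v(-5, 9)) = (4 + 7)**2*(128 + 1) = 11**2*129 = 121*129 = 15609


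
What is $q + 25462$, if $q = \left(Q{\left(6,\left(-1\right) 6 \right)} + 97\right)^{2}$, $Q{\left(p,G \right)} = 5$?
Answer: $35866$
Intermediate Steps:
$q = 10404$ ($q = \left(5 + 97\right)^{2} = 102^{2} = 10404$)
$q + 25462 = 10404 + 25462 = 35866$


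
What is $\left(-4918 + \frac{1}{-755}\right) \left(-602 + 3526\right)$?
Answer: $- \frac{10857078084}{755} \approx -1.438 \cdot 10^{7}$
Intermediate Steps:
$\left(-4918 + \frac{1}{-755}\right) \left(-602 + 3526\right) = \left(-4918 - \frac{1}{755}\right) 2924 = \left(- \frac{3713091}{755}\right) 2924 = - \frac{10857078084}{755}$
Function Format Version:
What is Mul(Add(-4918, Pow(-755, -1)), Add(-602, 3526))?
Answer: Rational(-10857078084, 755) ≈ -1.4380e+7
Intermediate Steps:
Mul(Add(-4918, Pow(-755, -1)), Add(-602, 3526)) = Mul(Add(-4918, Rational(-1, 755)), 2924) = Mul(Rational(-3713091, 755), 2924) = Rational(-10857078084, 755)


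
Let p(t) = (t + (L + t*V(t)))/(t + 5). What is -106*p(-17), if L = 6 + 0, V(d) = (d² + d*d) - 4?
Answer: -517757/6 ≈ -86293.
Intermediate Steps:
V(d) = -4 + 2*d² (V(d) = (d² + d²) - 4 = 2*d² - 4 = -4 + 2*d²)
L = 6
p(t) = (6 + t + t*(-4 + 2*t²))/(5 + t) (p(t) = (t + (6 + t*(-4 + 2*t²)))/(t + 5) = (6 + t + t*(-4 + 2*t²))/(5 + t))
-106*p(-17) = -106*(6 - 3*(-17) + 2*(-17)³)/(5 - 17) = -106*(6 + 51 + 2*(-4913))/(-12) = -(-53)*(6 + 51 - 9826)/6 = -(-53)*(-9769)/6 = -106*9769/12 = -517757/6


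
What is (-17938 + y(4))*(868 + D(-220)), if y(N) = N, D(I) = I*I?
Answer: -883572312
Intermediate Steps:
D(I) = I²
(-17938 + y(4))*(868 + D(-220)) = (-17938 + 4)*(868 + (-220)²) = -17934*(868 + 48400) = -17934*49268 = -883572312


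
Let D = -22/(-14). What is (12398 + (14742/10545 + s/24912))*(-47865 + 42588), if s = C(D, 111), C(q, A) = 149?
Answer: -1909855783577737/29188560 ≈ -6.5432e+7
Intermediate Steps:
D = 11/7 (D = -22*(-1/14) = 11/7 ≈ 1.5714)
s = 149
(12398 + (14742/10545 + s/24912))*(-47865 + 42588) = (12398 + (14742/10545 + 149/24912))*(-47865 + 42588) = (12398 + (14742*(1/10545) + 149*(1/24912)))*(-5277) = (12398 + (4914/3515 + 149/24912))*(-5277) = (12398 + 122941303/87565680)*(-5277) = (1085762241943/87565680)*(-5277) = -1909855783577737/29188560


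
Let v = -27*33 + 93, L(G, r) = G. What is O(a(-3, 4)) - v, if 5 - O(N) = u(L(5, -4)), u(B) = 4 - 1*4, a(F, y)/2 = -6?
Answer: 803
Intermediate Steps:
a(F, y) = -12 (a(F, y) = 2*(-6) = -12)
u(B) = 0 (u(B) = 4 - 4 = 0)
O(N) = 5 (O(N) = 5 - 1*0 = 5 + 0 = 5)
v = -798 (v = -891 + 93 = -798)
O(a(-3, 4)) - v = 5 - 1*(-798) = 5 + 798 = 803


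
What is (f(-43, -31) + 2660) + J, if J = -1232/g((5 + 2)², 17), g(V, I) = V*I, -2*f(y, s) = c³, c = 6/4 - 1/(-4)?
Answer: 40453775/15232 ≈ 2655.8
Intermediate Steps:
c = 7/4 (c = 6*(¼) - 1*(-¼) = 3/2 + ¼ = 7/4 ≈ 1.7500)
f(y, s) = -343/128 (f(y, s) = -(7/4)³/2 = -½*343/64 = -343/128)
g(V, I) = I*V
J = -176/119 (J = -1232*1/(17*(5 + 2)²) = -1232/(17*7²) = -1232/(17*49) = -1232/833 = -1232*1/833 = -176/119 ≈ -1.4790)
(f(-43, -31) + 2660) + J = (-343/128 + 2660) - 176/119 = 340137/128 - 176/119 = 40453775/15232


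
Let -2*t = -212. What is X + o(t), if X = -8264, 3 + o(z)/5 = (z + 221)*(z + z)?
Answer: 338341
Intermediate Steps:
t = 106 (t = -½*(-212) = 106)
o(z) = -15 + 10*z*(221 + z) (o(z) = -15 + 5*((z + 221)*(z + z)) = -15 + 5*((221 + z)*(2*z)) = -15 + 5*(2*z*(221 + z)) = -15 + 10*z*(221 + z))
X + o(t) = -8264 + (-15 + 10*106² + 2210*106) = -8264 + (-15 + 10*11236 + 234260) = -8264 + (-15 + 112360 + 234260) = -8264 + 346605 = 338341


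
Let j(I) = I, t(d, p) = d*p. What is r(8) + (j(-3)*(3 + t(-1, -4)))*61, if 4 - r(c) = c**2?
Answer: -1341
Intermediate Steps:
r(c) = 4 - c**2
r(8) + (j(-3)*(3 + t(-1, -4)))*61 = (4 - 1*8**2) - 3*(3 - 1*(-4))*61 = (4 - 1*64) - 3*(3 + 4)*61 = (4 - 64) - 3*7*61 = -60 - 21*61 = -60 - 1281 = -1341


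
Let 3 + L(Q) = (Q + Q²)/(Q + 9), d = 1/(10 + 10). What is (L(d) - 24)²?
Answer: 9549002961/13104400 ≈ 728.69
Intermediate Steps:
d = 1/20 ≈ 0.050000
L(Q) = -3 + (Q + Q²)/(9 + Q) (L(Q) = -3 + (Q + Q²)/(Q + 9) = -3 + (Q + Q²)/(9 + Q))
(L(d) - 24)² = ((-27 + (1/20)² - 2*1/20)/(9 + 1/20) - 24)² = ((-27 + 1/400 - ⅒)/(181/20) - 24)² = ((20/181)*(-10839/400) - 24)² = (-10839/3620 - 24)² = (-97719/3620)² = 9549002961/13104400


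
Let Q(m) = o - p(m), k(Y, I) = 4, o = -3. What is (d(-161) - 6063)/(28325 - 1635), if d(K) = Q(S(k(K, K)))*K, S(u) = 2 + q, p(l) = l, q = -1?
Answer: -5419/26690 ≈ -0.20303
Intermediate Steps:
S(u) = 1 (S(u) = 2 - 1 = 1)
Q(m) = -3 - m
d(K) = -4*K (d(K) = (-3 - 1*1)*K = (-3 - 1)*K = -4*K)
(d(-161) - 6063)/(28325 - 1635) = (-4*(-161) - 6063)/(28325 - 1635) = (644 - 6063)/26690 = -5419*1/26690 = -5419/26690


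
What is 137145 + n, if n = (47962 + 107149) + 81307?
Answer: 373563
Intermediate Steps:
n = 236418 (n = 155111 + 81307 = 236418)
137145 + n = 137145 + 236418 = 373563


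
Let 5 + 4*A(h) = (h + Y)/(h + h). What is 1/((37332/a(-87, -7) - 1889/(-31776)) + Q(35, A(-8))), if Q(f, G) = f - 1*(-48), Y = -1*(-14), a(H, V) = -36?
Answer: -31776/30312415 ≈ -0.0010483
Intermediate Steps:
Y = 14
A(h) = -5/4 + (14 + h)/(8*h) (A(h) = -5/4 + ((h + 14)/(h + h))/4 = -5/4 + ((14 + h)/((2*h)))/4 = -5/4 + ((14 + h)*(1/(2*h)))/4 = -5/4 + ((14 + h)/(2*h))/4 = -5/4 + (14 + h)/(8*h))
Q(f, G) = 48 + f (Q(f, G) = f + 48 = 48 + f)
1/((37332/a(-87, -7) - 1889/(-31776)) + Q(35, A(-8))) = 1/((37332/(-36) - 1889/(-31776)) + (48 + 35)) = 1/((37332*(-1/36) - 1889*(-1/31776)) + 83) = 1/((-1037 + 1889/31776) + 83) = 1/(-32949823/31776 + 83) = 1/(-30312415/31776) = -31776/30312415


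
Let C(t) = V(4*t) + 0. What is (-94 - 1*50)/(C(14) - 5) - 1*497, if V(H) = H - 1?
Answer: -12497/25 ≈ -499.88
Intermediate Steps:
V(H) = -1 + H
C(t) = -1 + 4*t (C(t) = (-1 + 4*t) + 0 = -1 + 4*t)
(-94 - 1*50)/(C(14) - 5) - 1*497 = (-94 - 1*50)/((-1 + 4*14) - 5) - 1*497 = (-94 - 50)/((-1 + 56) - 5) - 497 = -144/(55 - 5) - 497 = -144/50 - 497 = -144*1/50 - 497 = -72/25 - 497 = -12497/25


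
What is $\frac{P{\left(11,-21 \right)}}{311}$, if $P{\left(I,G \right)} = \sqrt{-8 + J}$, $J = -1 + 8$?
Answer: $\frac{i}{311} \approx 0.0032154 i$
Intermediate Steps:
$J = 7$
$P{\left(I,G \right)} = i$ ($P{\left(I,G \right)} = \sqrt{-8 + 7} = \sqrt{-1} = i$)
$\frac{P{\left(11,-21 \right)}}{311} = \frac{i}{311}$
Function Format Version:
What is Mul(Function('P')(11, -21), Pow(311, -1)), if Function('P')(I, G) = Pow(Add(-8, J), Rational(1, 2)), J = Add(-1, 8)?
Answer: Mul(Rational(1, 311), I) ≈ Mul(0.0032154, I)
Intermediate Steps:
J = 7
Function('P')(I, G) = I (Function('P')(I, G) = Pow(Add(-8, 7), Rational(1, 2)) = Pow(-1, Rational(1, 2)) = I)
Mul(Function('P')(11, -21), Pow(311, -1)) = Mul(I, Pow(311, -1)) = Mul(I, Rational(1, 311)) = Mul(Rational(1, 311), I)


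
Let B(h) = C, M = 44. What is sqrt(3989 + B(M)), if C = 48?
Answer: sqrt(4037) ≈ 63.537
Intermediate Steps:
B(h) = 48
sqrt(3989 + B(M)) = sqrt(3989 + 48) = sqrt(4037)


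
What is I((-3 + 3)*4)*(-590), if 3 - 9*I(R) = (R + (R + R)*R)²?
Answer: -590/3 ≈ -196.67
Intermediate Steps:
I(R) = ⅓ - (R + 2*R²)²/9 (I(R) = ⅓ - (R + (R + R)*R)²/9 = ⅓ - (R + (2*R)*R)²/9 = ⅓ - (R + 2*R²)²/9)
I((-3 + 3)*4)*(-590) = (⅓ - ((-3 + 3)*4)²*(1 + 2*((-3 + 3)*4))²/9)*(-590) = (⅓ - (0*4)²*(1 + 2*(0*4))²/9)*(-590) = (⅓ - ⅑*0²*(1 + 2*0)²)*(-590) = (⅓ - ⅑*0*(1 + 0)²)*(-590) = (⅓ - ⅑*0*1²)*(-590) = (⅓ - ⅑*0*1)*(-590) = (⅓ + 0)*(-590) = (⅓)*(-590) = -590/3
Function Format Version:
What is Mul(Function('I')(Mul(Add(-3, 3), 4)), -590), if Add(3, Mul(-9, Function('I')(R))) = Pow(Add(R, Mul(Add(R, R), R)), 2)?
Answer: Rational(-590, 3) ≈ -196.67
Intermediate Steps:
Function('I')(R) = Add(Rational(1, 3), Mul(Rational(-1, 9), Pow(Add(R, Mul(2, Pow(R, 2))), 2))) (Function('I')(R) = Add(Rational(1, 3), Mul(Rational(-1, 9), Pow(Add(R, Mul(Add(R, R), R)), 2))) = Add(Rational(1, 3), Mul(Rational(-1, 9), Pow(Add(R, Mul(Mul(2, R), R)), 2))) = Add(Rational(1, 3), Mul(Rational(-1, 9), Pow(Add(R, Mul(2, Pow(R, 2))), 2))))
Mul(Function('I')(Mul(Add(-3, 3), 4)), -590) = Mul(Add(Rational(1, 3), Mul(Rational(-1, 9), Pow(Mul(Add(-3, 3), 4), 2), Pow(Add(1, Mul(2, Mul(Add(-3, 3), 4))), 2))), -590) = Mul(Add(Rational(1, 3), Mul(Rational(-1, 9), Pow(Mul(0, 4), 2), Pow(Add(1, Mul(2, Mul(0, 4))), 2))), -590) = Mul(Add(Rational(1, 3), Mul(Rational(-1, 9), Pow(0, 2), Pow(Add(1, Mul(2, 0)), 2))), -590) = Mul(Add(Rational(1, 3), Mul(Rational(-1, 9), 0, Pow(Add(1, 0), 2))), -590) = Mul(Add(Rational(1, 3), Mul(Rational(-1, 9), 0, Pow(1, 2))), -590) = Mul(Add(Rational(1, 3), Mul(Rational(-1, 9), 0, 1)), -590) = Mul(Add(Rational(1, 3), 0), -590) = Mul(Rational(1, 3), -590) = Rational(-590, 3)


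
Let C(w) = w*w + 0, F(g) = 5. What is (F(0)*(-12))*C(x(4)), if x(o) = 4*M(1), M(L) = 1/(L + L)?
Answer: -240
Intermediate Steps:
M(L) = 1/(2*L)
x(o) = 2 (x(o) = 4*((1/2)/1) = 4*((1/2)*1) = 4*(1/2) = 2)
C(w) = w**2 (C(w) = w**2 + 0 = w**2)
(F(0)*(-12))*C(x(4)) = (5*(-12))*2**2 = -60*4 = -240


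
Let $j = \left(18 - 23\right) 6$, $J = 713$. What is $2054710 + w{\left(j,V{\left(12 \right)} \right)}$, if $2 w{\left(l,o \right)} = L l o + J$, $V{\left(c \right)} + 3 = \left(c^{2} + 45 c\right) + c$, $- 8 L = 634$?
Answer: $\frac{11515481}{4} \approx 2.8789 \cdot 10^{6}$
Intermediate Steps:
$L = - \frac{317}{4}$ ($L = \left(- \frac{1}{8}\right) 634 = - \frac{317}{4} \approx -79.25$)
$V{\left(c \right)} = -3 + c^{2} + 46 c$ ($V{\left(c \right)} = -3 + \left(\left(c^{2} + 45 c\right) + c\right) = -3 + \left(c^{2} + 46 c\right) = -3 + c^{2} + 46 c$)
$j = -30$ ($j = \left(-5\right) 6 = -30$)
$w{\left(l,o \right)} = \frac{713}{2} - \frac{317 l o}{8}$ ($w{\left(l,o \right)} = \frac{- \frac{317 l}{4} o + 713}{2} = \frac{- \frac{317 l o}{4} + 713}{2} = \frac{713 - \frac{317 l o}{4}}{2} = \frac{713}{2} - \frac{317 l o}{8}$)
$2054710 + w{\left(j,V{\left(12 \right)} \right)} = 2054710 - \left(- \frac{713}{2} - \frac{4755 \left(-3 + 12^{2} + 46 \cdot 12\right)}{4}\right) = 2054710 - \left(- \frac{713}{2} - \frac{4755 \left(-3 + 144 + 552\right)}{4}\right) = 2054710 - \left(- \frac{713}{2} - \frac{3295215}{4}\right) = 2054710 + \left(\frac{713}{2} + \frac{3295215}{4}\right) = 2054710 + \frac{3296641}{4} = \frac{11515481}{4}$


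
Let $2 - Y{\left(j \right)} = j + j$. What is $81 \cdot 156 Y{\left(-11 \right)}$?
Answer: $303264$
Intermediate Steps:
$Y{\left(j \right)} = 2 - 2 j$ ($Y{\left(j \right)} = 2 - \left(j + j\right) = 2 - 2 j$)
$81 \cdot 156 Y{\left(-11 \right)} = 81 \cdot 156 \left(2 - -22\right) = 12636 \left(2 + 22\right) = 12636 \cdot 24 = 303264$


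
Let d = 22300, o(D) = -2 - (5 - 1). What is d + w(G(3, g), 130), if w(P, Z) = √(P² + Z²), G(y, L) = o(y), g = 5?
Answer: 22300 + 2*√4234 ≈ 22430.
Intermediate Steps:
o(D) = -6 (o(D) = -2 - 1*4 = -2 - 4 = -6)
G(y, L) = -6
d + w(G(3, g), 130) = 22300 + √((-6)² + 130²) = 22300 + √(36 + 16900) = 22300 + √16936 = 22300 + 2*√4234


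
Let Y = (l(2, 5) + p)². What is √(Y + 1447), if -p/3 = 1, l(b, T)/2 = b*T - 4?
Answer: 2*√382 ≈ 39.090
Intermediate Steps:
l(b, T) = -8 + 2*T*b (l(b, T) = 2*(b*T - 4) = 2*(T*b - 4) = 2*(-4 + T*b) = -8 + 2*T*b)
p = -3 (p = -3*1 = -3)
Y = 81 (Y = ((-8 + 2*5*2) - 3)² = ((-8 + 20) - 3)² = (12 - 3)² = 9² = 81)
√(Y + 1447) = √(81 + 1447) = √1528 = 2*√382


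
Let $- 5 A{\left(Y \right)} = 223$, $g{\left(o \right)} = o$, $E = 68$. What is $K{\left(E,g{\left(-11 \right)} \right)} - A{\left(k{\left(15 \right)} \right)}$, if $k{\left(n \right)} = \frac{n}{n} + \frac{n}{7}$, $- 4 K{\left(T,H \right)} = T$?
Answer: $\frac{138}{5} \approx 27.6$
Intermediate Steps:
$K{\left(T,H \right)} = - \frac{T}{4}$
$k{\left(n \right)} = 1 + \frac{n}{7}$ ($k{\left(n \right)} = 1 + n \frac{1}{7} = 1 + \frac{n}{7}$)
$A{\left(Y \right)} = - \frac{223}{5}$ ($A{\left(Y \right)} = \left(- \frac{1}{5}\right) 223 = - \frac{223}{5}$)
$K{\left(E,g{\left(-11 \right)} \right)} - A{\left(k{\left(15 \right)} \right)} = \left(- \frac{1}{4}\right) 68 - - \frac{223}{5} = -17 + \frac{223}{5} = \frac{138}{5}$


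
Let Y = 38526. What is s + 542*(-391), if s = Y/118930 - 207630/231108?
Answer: -485402907370231/2290472870 ≈ -2.1192e+5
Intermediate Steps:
s = -1315814091/2290472870 (s = 38526/118930 - 207630/231108 = 38526*(1/118930) - 207630*1/231108 = 19263/59465 - 34605/38518 = -1315814091/2290472870 ≈ -0.57447)
s + 542*(-391) = -1315814091/2290472870 + 542*(-391) = -1315814091/2290472870 - 211922 = -485402907370231/2290472870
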